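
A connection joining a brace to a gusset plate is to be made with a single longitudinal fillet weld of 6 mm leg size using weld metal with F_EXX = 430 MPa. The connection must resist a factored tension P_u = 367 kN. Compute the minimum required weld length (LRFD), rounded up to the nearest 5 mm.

Throat t_e = 0.707 × 6 = 4.242 mm.
φr_n = 0.75 × 0.6 × 430 × 4.242 × 10⁻³ = 0.8208 kN/mm.
L_req = P_u / φr_n = 367 / 0.8208 = 447.1 mm total.
Round up → use L = 450 mm.

L = 450 mm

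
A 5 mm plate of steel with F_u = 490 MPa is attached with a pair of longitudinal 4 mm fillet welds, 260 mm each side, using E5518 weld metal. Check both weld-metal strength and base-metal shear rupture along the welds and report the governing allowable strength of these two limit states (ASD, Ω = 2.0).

R_n/Ω ≈ 243 kN (weld metal governs)

E55XX → F_EXX = 550 MPa.
t_e = 0.707 × 4 = 2.828 mm; L = 520 mm.
Weld metal: R_n/Ω = (1/2.0) × 0.6 × 550 × 2.828 × 520 × 10⁻³ = 242.6 kN.
Base metal (shear rupture): R_n/Ω = (1/2.0) × 0.6 × 490 × 5 × 520 × 10⁻³ = 382.2 kN.
Governing: weld metal.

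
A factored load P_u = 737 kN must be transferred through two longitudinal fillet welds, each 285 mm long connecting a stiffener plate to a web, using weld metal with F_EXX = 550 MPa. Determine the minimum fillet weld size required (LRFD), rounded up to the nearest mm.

w = 8 mm

Total weld length L = 570 mm.
Required throat t_e = P_u / (φ × 0.6 F_EXX × L) = 737 / (0.75 × 0.6 × 550 × 570 × 10⁻³) = 5.224 mm.
Required leg w = t_e / 0.707 = 7.389 mm → use 8 mm.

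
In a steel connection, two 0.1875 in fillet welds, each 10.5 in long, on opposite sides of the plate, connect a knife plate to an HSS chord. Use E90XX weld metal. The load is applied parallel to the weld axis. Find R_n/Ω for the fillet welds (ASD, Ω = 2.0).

E90XX → F_EXX = 90 ksi.
Effective throat t_e = 0.707 × 0.1875 = 0.1326 in.
Total length L = 21 in; A_we = 0.1326 × 21 = 2.784 in².
F_nw = 0.6 F_EXX = 0.6 × 90 = 54 ksi.
R_n = 54 × 2.784 = 150.3 kips; R_n/Ω = 150.3/2.0 = 75.16 kips.

R_n/Ω ≈ 75.2 kips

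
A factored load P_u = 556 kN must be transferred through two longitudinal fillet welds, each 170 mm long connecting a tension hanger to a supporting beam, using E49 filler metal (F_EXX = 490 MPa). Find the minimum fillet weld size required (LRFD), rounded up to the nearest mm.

w = 11 mm

Total weld length L = 340 mm.
Required throat t_e = P_u / (φ × 0.6 F_EXX × L) = 556 / (0.75 × 0.6 × 490 × 340 × 10⁻³) = 7.416 mm.
Required leg w = t_e / 0.707 = 10.49 mm → use 11 mm.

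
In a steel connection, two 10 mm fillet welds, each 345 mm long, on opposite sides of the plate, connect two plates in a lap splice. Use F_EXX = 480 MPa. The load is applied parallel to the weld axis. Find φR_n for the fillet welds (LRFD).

φR_n ≈ 1050 kN

Effective throat t_e = 0.707 × 10 = 7.07 mm.
Total length L = 690 mm; A_we = 7.07 × 690 = 4878 mm².
F_nw = 0.6 F_EXX = 0.6 × 480 = 288 MPa.
φR_n = 0.75 × 288 × 4878 × 10⁻³ = 1054 kN.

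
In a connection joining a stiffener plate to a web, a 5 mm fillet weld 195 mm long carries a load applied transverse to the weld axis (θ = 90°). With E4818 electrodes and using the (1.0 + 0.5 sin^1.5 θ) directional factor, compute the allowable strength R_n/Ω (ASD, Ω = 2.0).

R_n/Ω ≈ 149 kN

E48XX → F_EXX = 480 MPa.
t_e = 0.707 × 5 = 3.535 mm; A_we = 3.535 × 195 = 689.3 mm².
Directional factor: 1.0 + 0.5 sin^1.5(90°) = 1.5.
F_nw = 0.6 × 480 × 1.5 = 432 MPa.
R_n/Ω = (432 × 689.3) / 2.0 × 10⁻³ = 148.9 kN.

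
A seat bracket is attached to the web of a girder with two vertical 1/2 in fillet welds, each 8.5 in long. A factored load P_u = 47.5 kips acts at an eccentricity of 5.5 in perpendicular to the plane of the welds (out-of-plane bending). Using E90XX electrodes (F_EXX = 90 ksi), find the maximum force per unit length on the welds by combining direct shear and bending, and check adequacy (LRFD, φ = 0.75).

f_max ≈ 11.2 kip/in; adequate

L_w = 2 × 8.5 = 17 in; section modulus (unit throat) S = 2 × L²/6 = 24.08 in².
Direct shear f_v = P/L_w = 47.5/17 = 2.794 kip/in.
Moment M = P × e = 47.5 × 5.5 = 261.25 kip·in; bending f_b = M/S = 10.85 kip/in.
f_max = √(f_v² + f_b²) = √(2.794² + 10.85²) = 11.2 kip/in.
φr_n = 0.75 × 0.6 × 90 × (0.707 × 0.5) = 14.32 kip/in → adequate.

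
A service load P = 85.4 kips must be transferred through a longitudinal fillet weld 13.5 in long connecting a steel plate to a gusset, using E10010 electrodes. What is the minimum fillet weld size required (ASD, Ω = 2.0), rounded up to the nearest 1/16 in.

E100XX → F_EXX = 100 ksi.
Total weld length L = 13.5 in.
Required throat t_e = P × Ω / (0.6 F_EXX × L) = 85.4 × 2.0 / (0.6 × 100 × 13.5) = 0.2109 in.
Required leg w = t_e / 0.707 = 0.2983 in → use 5/16 in.

w = 5/16 in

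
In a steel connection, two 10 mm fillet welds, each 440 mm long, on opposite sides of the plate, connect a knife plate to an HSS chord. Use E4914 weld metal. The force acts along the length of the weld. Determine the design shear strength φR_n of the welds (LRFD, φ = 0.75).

φR_n ≈ 1370 kN

E49XX → F_EXX = 490 MPa.
Effective throat t_e = 0.707 × 10 = 7.07 mm.
Total length L = 880 mm; A_we = 7.07 × 880 = 6222 mm².
F_nw = 0.6 F_EXX = 0.6 × 490 = 294 MPa.
φR_n = 0.75 × 294 × 6222 × 10⁻³ = 1372 kN.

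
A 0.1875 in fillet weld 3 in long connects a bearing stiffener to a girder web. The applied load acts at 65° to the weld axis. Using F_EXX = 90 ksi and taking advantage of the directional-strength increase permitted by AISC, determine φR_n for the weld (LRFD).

φR_n ≈ 23.1 kip

t_e = 0.707 × 0.1875 = 0.1326 in; A_we = 0.1326 × 3 = 0.3977 in².
Directional factor: 1.0 + 0.5 sin^1.5(65°) = 1.431.
F_nw = 0.6 × 90 × 1.431 = 77.3 ksi.
φR_n = 0.75 × 77.3 × 0.3977 = 23.05 kip.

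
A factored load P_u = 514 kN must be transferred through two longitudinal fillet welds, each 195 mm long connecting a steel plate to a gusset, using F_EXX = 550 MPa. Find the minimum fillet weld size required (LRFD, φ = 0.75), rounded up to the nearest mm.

Total weld length L = 390 mm.
Required throat t_e = P_u / (φ × 0.6 F_EXX × L) = 514 / (0.75 × 0.6 × 550 × 390 × 10⁻³) = 5.325 mm.
Required leg w = t_e / 0.707 = 7.532 mm → use 8 mm.

w = 8 mm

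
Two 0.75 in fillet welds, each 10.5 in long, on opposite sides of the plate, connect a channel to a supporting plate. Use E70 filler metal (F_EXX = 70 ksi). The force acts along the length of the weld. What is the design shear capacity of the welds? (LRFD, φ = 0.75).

Effective throat t_e = 0.707 × 0.75 = 0.5302 in.
Total length L = 21 in; A_we = 0.5302 × 21 = 11.14 in².
F_nw = 0.6 F_EXX = 0.6 × 70 = 42 ksi.
φR_n = 0.75 × 42 × 11.14 = 350.8 kip.

φR_n ≈ 351 kip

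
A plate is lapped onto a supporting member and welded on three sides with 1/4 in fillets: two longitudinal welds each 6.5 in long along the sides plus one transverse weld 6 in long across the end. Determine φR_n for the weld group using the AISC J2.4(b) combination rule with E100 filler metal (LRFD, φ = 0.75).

φR_n ≈ 159 kip

E100XX → F_EXX = 100 ksi.
t_e = 0.707 × 0.25 = 0.1767 in.
R_nwl = 0.6 × 100 × 0.1767 × 13 = 137.9 kip (longitudinal, 2 welds).
R_nwt = 0.6 × 100 × 0.1767 × 6 = 63.63 kip (transverse, base value).
(i) R_nwl + R_nwt = 201.5 kip; (ii) 0.85 R_nwl + 1.5 R_nwt = 212.6 kip.
R_n = max = 212.6 kip [governs: (ii)]; φR_n = 159.5 kip.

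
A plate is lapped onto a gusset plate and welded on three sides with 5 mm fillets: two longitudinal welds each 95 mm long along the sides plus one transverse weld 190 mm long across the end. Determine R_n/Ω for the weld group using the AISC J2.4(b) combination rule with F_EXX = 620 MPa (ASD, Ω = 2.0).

R_n/Ω ≈ 294 kN

t_e = 0.707 × 5 = 3.535 mm.
R_nwl = 0.6 × 620 × 3.535 × 190 × 10⁻³ = 249.9 kN (longitudinal, 2 welds).
R_nwt = 0.6 × 620 × 3.535 × 190 × 10⁻³ = 249.9 kN (transverse, base value).
(i) R_nwl + R_nwt = 499.7 kN; (ii) 0.85 R_nwl + 1.5 R_nwt = 587.2 kN.
R_n = max = 587.2 kN [governs: (ii)]; R_n/Ω = 293.6 kN.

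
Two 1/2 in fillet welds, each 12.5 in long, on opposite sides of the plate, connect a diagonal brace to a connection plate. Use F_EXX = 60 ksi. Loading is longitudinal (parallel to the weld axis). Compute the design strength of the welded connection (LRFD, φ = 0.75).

Effective throat t_e = 0.707 × 0.5 = 0.3535 in.
Total length L = 25 in; A_we = 0.3535 × 25 = 8.838 in².
F_nw = 0.6 F_EXX = 0.6 × 60 = 36 ksi.
φR_n = 0.75 × 36 × 8.838 = 238.6 kip.

φR_n ≈ 239 kip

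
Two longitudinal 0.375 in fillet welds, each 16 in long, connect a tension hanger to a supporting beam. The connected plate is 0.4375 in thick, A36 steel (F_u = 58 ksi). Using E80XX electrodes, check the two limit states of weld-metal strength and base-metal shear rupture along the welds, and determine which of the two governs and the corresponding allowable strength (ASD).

R_n/Ω ≈ 204 kip (weld metal governs)

E80XX → F_EXX = 80 ksi.
t_e = 0.707 × 0.375 = 0.2651 in; L = 32 in.
Weld metal: R_n/Ω = (1/2.0) × 0.6 × 80 × 0.2651 × 32 = 203.6 kip.
Base metal (shear rupture): R_n/Ω = (1/2.0) × 0.6 × 58 × 0.4375 × 32 = 243.6 kip.
Governing: weld metal.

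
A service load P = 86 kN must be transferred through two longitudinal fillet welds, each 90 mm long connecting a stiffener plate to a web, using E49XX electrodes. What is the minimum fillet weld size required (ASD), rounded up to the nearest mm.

w = 5 mm

E49XX → F_EXX = 490 MPa.
Total weld length L = 180 mm.
Required throat t_e = P × Ω / (0.6 F_EXX × L) = 86 × 2.0 / (0.6 × 490 × 180 × 10⁻³) = 3.25 mm.
Required leg w = t_e / 0.707 = 4.597 mm → use 5 mm.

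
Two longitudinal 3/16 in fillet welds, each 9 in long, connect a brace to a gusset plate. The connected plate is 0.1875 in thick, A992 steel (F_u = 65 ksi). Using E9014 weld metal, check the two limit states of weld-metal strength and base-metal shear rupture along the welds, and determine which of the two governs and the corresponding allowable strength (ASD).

E90XX → F_EXX = 90 ksi.
t_e = 0.707 × 0.1875 = 0.1326 in; L = 18 in.
Weld metal: R_n/Ω = (1/2.0) × 0.6 × 90 × 0.1326 × 18 = 64.43 kips.
Base metal (shear rupture): R_n/Ω = (1/2.0) × 0.6 × 65 × 0.1875 × 18 = 65.81 kips.
Governing: weld metal.

R_n/Ω ≈ 64.4 kips (weld metal governs)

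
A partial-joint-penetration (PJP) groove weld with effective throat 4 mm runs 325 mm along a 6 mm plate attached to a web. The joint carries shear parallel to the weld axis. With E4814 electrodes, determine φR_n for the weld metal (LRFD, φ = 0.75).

E48XX → F_EXX = 480 MPa.
Effective throat (given) t_e = 4 mm.
A_we = 4 × 325 = 1300 mm².
F_nw = 0.6 F_EXX = 288 MPa.
φR_n = 0.75 × 288 × 1300 × 10⁻³ = 280.8 kN.

φR_n ≈ 281 kN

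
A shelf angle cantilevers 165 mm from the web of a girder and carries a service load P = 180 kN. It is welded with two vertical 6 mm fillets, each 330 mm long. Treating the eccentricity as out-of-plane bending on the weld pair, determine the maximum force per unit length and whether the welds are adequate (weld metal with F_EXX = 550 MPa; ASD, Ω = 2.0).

f_max ≈ 862 N/mm; NOT adequate

L_w = 2 × 330 = 660 mm; section modulus (unit throat) S = 2 × L²/6 = 36300 mm².
Direct shear f_v = P/L_w = 180×10³/660 = 272.7 N/mm.
Moment M = P × e = 180×10³ × 165 = 29700000 N·mm; bending f_b = M/S = 818.2 N/mm.
f_max = √(f_v² + f_b²) = √(272.7² + 818.2²) = 862.4 N/mm.
r_n/Ω = (1/2.0) × 0.6 × 550 × (0.707 × 6) = 699.9 N/mm → NOT adequate.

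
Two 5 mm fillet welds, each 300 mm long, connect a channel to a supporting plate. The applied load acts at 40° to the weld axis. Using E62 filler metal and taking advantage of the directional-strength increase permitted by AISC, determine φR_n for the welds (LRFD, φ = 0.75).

φR_n ≈ 744 kN

E62XX → F_EXX = 620 MPa.
t_e = 0.707 × 5 = 3.535 mm; A_we = 3.535 × 600 = 2121 mm².
Directional factor: 1.0 + 0.5 sin^1.5(40°) = 1.258.
F_nw = 0.6 × 620 × 1.258 = 467.9 MPa.
φR_n = 0.75 × 467.9 × 2121 × 10⁻³ = 744.2 kN.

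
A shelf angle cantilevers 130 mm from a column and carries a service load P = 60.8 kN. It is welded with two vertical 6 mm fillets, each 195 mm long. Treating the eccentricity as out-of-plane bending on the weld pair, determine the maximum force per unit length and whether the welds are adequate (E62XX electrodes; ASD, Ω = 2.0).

E62XX → F_EXX = 620 MPa.
L_w = 2 × 195 = 390 mm; section modulus (unit throat) S = 2 × L²/6 = 12680 mm².
Direct shear f_v = P/L_w = 60.8×10³/390 = 155.9 N/mm.
Moment M = P × e = 60.8×10³ × 130 = 7904000 N·mm; bending f_b = M/S = 623.6 N/mm.
f_max = √(f_v² + f_b²) = √(155.9² + 623.6²) = 642.8 N/mm.
r_n/Ω = (1/2.0) × 0.6 × 620 × (0.707 × 6) = 789 N/mm → adequate.

f_max ≈ 643 N/mm; adequate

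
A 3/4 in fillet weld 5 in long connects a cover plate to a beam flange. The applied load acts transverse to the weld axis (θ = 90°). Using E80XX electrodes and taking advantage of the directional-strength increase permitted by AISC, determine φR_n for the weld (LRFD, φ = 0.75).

φR_n ≈ 143 kips

E80XX → F_EXX = 80 ksi.
t_e = 0.707 × 0.75 = 0.5302 in; A_we = 0.5302 × 5 = 2.651 in².
Directional factor: 1.0 + 0.5 sin^1.5(90°) = 1.5.
F_nw = 0.6 × 80 × 1.5 = 72 ksi.
φR_n = 0.75 × 72 × 2.651 = 143.2 kips.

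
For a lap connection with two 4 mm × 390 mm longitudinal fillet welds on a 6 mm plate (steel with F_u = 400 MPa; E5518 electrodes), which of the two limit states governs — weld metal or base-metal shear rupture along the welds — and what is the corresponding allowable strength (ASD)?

R_n/Ω ≈ 364 kN (weld metal governs)

E55XX → F_EXX = 550 MPa.
t_e = 0.707 × 4 = 2.828 mm; L = 780 mm.
Weld metal: R_n/Ω = (1/2.0) × 0.6 × 550 × 2.828 × 780 × 10⁻³ = 364 kN.
Base metal (shear rupture): R_n/Ω = (1/2.0) × 0.6 × 400 × 6 × 780 × 10⁻³ = 561.6 kN.
Governing: weld metal.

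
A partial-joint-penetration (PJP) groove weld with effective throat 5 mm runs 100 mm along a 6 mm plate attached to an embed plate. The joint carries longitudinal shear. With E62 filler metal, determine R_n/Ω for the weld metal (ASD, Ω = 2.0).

R_n/Ω ≈ 93 kN

E62XX → F_EXX = 620 MPa.
Effective throat (given) t_e = 5 mm.
A_we = 5 × 100 = 500 mm².
F_nw = 0.6 F_EXX = 372 MPa.
R_n/Ω = (372 × 500) / 2.0 × 10⁻³ = 93 kN.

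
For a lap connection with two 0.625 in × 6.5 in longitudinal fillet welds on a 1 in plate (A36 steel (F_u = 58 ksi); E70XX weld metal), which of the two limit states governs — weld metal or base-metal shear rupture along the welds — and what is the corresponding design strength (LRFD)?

φR_n ≈ 181 kips (weld metal governs)

E70XX → F_EXX = 70 ksi.
t_e = 0.707 × 0.625 = 0.4419 in; L = 13 in.
Weld metal: φR_n = 0.75 × 0.6 × 70 × 0.4419 × 13 = 180.9 kips.
Base metal (shear rupture): φR_n = 0.75 × 0.6 × 58 × 1 × 13 = 339.3 kips.
Governing: weld metal.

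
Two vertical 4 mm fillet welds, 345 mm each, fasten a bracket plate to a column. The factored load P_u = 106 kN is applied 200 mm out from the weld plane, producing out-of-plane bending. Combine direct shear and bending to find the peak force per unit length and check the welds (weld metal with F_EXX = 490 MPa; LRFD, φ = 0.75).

L_w = 2 × 345 = 690 mm; section modulus (unit throat) S = 2 × L²/6 = 39680 mm².
Direct shear f_v = P/L_w = 106×10³/690 = 153.6 N/mm.
Moment M = P × e = 106×10³ × 200 = 21200000 N·mm; bending f_b = M/S = 534.3 N/mm.
f_max = √(f_v² + f_b²) = √(153.6² + 534.3²) = 556 N/mm.
φr_n = 0.75 × 0.6 × 490 × (0.707 × 4) = 623.6 N/mm → adequate.

f_max ≈ 556 N/mm; adequate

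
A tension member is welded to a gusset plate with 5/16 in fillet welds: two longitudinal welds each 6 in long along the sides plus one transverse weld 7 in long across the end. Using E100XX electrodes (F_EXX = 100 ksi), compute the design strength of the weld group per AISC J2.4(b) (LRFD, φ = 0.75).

t_e = 0.707 × 0.3125 = 0.2209 in.
R_nwl = 0.6 × 100 × 0.2209 × 12 = 159.1 kip (longitudinal, 2 welds).
R_nwt = 0.6 × 100 × 0.2209 × 7 = 92.79 kip (transverse, base value).
(i) R_nwl + R_nwt = 251.9 kip; (ii) 0.85 R_nwl + 1.5 R_nwt = 274.4 kip.
R_n = max = 274.4 kip [governs: (ii)]; φR_n = 205.8 kip.

φR_n ≈ 206 kip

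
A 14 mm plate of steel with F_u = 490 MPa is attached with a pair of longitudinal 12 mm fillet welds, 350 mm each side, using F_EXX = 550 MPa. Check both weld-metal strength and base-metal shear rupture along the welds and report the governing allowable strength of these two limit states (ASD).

R_n/Ω ≈ 980 kN (weld metal governs)

t_e = 0.707 × 12 = 8.484 mm; L = 700 mm.
Weld metal: R_n/Ω = (1/2.0) × 0.6 × 550 × 8.484 × 700 × 10⁻³ = 979.9 kN.
Base metal (shear rupture): R_n/Ω = (1/2.0) × 0.6 × 490 × 14 × 700 × 10⁻³ = 1441 kN.
Governing: weld metal.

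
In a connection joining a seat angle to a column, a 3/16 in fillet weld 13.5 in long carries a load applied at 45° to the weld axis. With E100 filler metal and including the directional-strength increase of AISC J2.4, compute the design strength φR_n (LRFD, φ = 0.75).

φR_n ≈ 104 kips

E100XX → F_EXX = 100 ksi.
t_e = 0.707 × 0.1875 = 0.1326 in; A_we = 0.1326 × 13.5 = 1.79 in².
Directional factor: 1.0 + 0.5 sin^1.5(45°) = 1.297.
F_nw = 0.6 × 100 × 1.297 = 77.84 ksi.
φR_n = 0.75 × 77.84 × 1.79 = 104.5 kips.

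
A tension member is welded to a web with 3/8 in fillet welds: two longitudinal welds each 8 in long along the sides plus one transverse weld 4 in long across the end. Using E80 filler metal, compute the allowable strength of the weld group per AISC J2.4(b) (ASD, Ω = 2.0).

E80XX → F_EXX = 80 ksi.
t_e = 0.707 × 0.375 = 0.2651 in.
R_nwl = 0.6 × 80 × 0.2651 × 16 = 203.6 kips (longitudinal, 2 welds).
R_nwt = 0.6 × 80 × 0.2651 × 4 = 50.9 kips (transverse, base value).
(i) R_nwl + R_nwt = 254.5 kips; (ii) 0.85 R_nwl + 1.5 R_nwt = 249.4 kips.
R_n = max = 254.5 kips [governs: (i)]; R_n/Ω = 127.3 kips.

R_n/Ω ≈ 127 kips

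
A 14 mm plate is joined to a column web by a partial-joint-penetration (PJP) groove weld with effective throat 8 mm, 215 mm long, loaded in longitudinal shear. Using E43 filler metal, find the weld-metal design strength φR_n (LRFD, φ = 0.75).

φR_n ≈ 333 kN

E43XX → F_EXX = 430 MPa.
Effective throat (given) t_e = 8 mm.
A_we = 8 × 215 = 1720 mm².
F_nw = 0.6 F_EXX = 258 MPa.
φR_n = 0.75 × 258 × 1720 × 10⁻³ = 332.8 kN.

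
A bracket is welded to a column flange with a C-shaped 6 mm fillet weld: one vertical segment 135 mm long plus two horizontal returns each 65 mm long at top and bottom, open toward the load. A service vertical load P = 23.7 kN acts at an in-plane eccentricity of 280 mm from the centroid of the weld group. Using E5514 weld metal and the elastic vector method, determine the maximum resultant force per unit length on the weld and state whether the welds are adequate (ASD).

E55XX → F_EXX = 550 MPa.
Total weld length L_w = 265 mm. Treat welds as unit-width lines.
Centroid: x̄ = 2×65×32.5 / 265 = 15.94 mm from the vertical weld.
Polar moment about centroid: J = I_x + I_y = [135³/12 + 2×65×67.5²] + [135×15.94² + 2(65³/12 + 65×16.56²)] = 913100 mm³.
Direct shear f_v = P/L_w = 23.7×10³ / 265 = 89.43 N/mm (vertical).
Torsion M = P·e = 23.7×10³ × 280 = 6636000 N·mm.
Critical point at (x, y) = (49.06, 67.5) from centroid. f_tx = M·y/J = 490.6 N/mm; f_ty = M·x/J = 356.5 N/mm.
Resultant f_max = √[f_tx² + (f_v + f_ty)²] = √[490.6² + (89.43 + 356.5)²] = 663 N/mm.
Capacity per unit length: r_n/Ω = (1/2.0) × 0.6 × 550 × (0.707 × 6) = 699.9 N/mm.
663 ≤ 699.9 → adequate.

f_max ≈ 663 N/mm; adequate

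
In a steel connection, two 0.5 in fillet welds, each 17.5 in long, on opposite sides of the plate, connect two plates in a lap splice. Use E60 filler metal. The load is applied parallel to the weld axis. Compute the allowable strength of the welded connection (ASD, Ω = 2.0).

E60XX → F_EXX = 60 ksi.
Effective throat t_e = 0.707 × 0.5 = 0.3535 in.
Total length L = 35 in; A_we = 0.3535 × 35 = 12.37 in².
F_nw = 0.6 F_EXX = 0.6 × 60 = 36 ksi.
R_n = 36 × 12.37 = 445.4 kip; R_n/Ω = 445.4/2.0 = 222.7 kip.

R_n/Ω ≈ 223 kip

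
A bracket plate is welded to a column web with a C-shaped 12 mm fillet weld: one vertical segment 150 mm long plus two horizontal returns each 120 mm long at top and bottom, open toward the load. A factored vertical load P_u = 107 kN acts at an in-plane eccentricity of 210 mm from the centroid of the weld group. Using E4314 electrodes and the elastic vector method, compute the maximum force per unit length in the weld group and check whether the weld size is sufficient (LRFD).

E43XX → F_EXX = 430 MPa.
Total weld length L_w = 390 mm. Treat welds as unit-width lines.
Centroid: x̄ = 2×120×60 / 390 = 36.92 mm from the vertical weld.
Polar moment about centroid: J = I_x + I_y = [150³/12 + 2×120×75²] + [150×36.92² + 2(120³/12 + 120×23.08²)] = 2252000 mm³.
Direct shear f_v = P/L_w = 107×10³ / 390 = 274.4 N/mm (vertical).
Torsion M = P·e = 107×10³ × 210 = 22470000 N·mm.
Critical point at (x, y) = (83.08, 75) from centroid. f_tx = M·y/J = 748.5 N/mm; f_ty = M·x/J = 829.1 N/mm.
Resultant f_max = √[f_tx² + (f_v + f_ty)²] = √[748.5² + (274.4 + 829.1)²] = 1333 N/mm.
Capacity per unit length: φr_n = 0.75 × 0.6 × 430 × (0.707 × 12) = 1642 N/mm.
1333 ≤ 1642 → adequate.

f_max ≈ 1330 N/mm; adequate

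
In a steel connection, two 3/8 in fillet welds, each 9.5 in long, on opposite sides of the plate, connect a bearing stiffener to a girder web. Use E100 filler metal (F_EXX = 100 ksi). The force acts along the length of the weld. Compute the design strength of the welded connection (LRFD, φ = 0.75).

Effective throat t_e = 0.707 × 0.375 = 0.2651 in.
Total length L = 19 in; A_we = 0.2651 × 19 = 5.037 in².
F_nw = 0.6 F_EXX = 0.6 × 100 = 60 ksi.
φR_n = 0.75 × 60 × 5.037 = 226.7 kips.

φR_n ≈ 227 kips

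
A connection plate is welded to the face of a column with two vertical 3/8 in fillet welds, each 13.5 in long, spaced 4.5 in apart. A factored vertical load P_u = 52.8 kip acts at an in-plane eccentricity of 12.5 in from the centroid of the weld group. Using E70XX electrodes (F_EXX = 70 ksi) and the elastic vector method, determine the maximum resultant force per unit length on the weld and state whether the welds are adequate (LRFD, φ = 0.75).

Total weld length L_w = 27 in. Treat welds as unit-width lines.
Polar moment about centroid: J = 2[d³/12 + d(b/2)²] = 2[13.5³/12 + 13.5×2.25²] = 546.8 in³.
Direct shear f_v = P/L_w = 52.8 / 27 = 1.956 kip/in (vertical).
Torsion M = P·e = 52.8 × 12.5 = 660 kip·in.
Critical point at (x, y) = (2.25, 6.75) from centroid. f_tx = M·y/J = 8.148 kip/in; f_ty = M·x/J = 2.716 kip/in.
Resultant f_max = √[f_tx² + (f_v + f_ty)²] = √[8.148² + (1.956 + 2.716)²] = 9.392 kip/in.
Capacity per unit length: φr_n = 0.75 × 0.6 × 70 × (0.707 × 0.375) = 8.351 kip/in.
9.392 > 8.351 → NOT adequate.

f_max ≈ 9.39 kip/in; NOT adequate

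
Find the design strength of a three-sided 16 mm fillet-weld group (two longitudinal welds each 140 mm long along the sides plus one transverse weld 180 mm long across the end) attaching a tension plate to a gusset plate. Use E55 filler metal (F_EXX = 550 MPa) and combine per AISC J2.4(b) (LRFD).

t_e = 0.707 × 16 = 11.31 mm.
R_nwl = 0.6 × 550 × 11.31 × 280 × 10⁻³ = 1045 kN (longitudinal, 2 welds).
R_nwt = 0.6 × 550 × 11.31 × 180 × 10⁻³ = 671.9 kN (transverse, base value).
(i) R_nwl + R_nwt = 1717 kN; (ii) 0.85 R_nwl + 1.5 R_nwt = 1896 kN.
R_n = max = 1896 kN [governs: (ii)]; φR_n = 1422 kN.

φR_n ≈ 1420 kN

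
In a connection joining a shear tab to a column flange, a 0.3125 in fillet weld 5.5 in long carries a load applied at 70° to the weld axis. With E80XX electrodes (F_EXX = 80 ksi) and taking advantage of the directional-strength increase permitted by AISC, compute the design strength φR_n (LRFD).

t_e = 0.707 × 0.3125 = 0.2209 in; A_we = 0.2209 × 5.5 = 1.215 in².
Directional factor: 1.0 + 0.5 sin^1.5(70°) = 1.455.
F_nw = 0.6 × 80 × 1.455 = 69.86 ksi.
φR_n = 0.75 × 69.86 × 1.215 = 63.67 kip.

φR_n ≈ 63.7 kip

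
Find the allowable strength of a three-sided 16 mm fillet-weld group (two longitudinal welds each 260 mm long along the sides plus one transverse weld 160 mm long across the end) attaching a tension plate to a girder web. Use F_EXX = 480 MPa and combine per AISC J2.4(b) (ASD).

R_n/Ω ≈ 1110 kN

t_e = 0.707 × 16 = 11.31 mm.
R_nwl = 0.6 × 480 × 11.31 × 520 × 10⁻³ = 1694 kN (longitudinal, 2 welds).
R_nwt = 0.6 × 480 × 11.31 × 160 × 10⁻³ = 521.3 kN (transverse, base value).
(i) R_nwl + R_nwt = 2215 kN; (ii) 0.85 R_nwl + 1.5 R_nwt = 2222 kN.
R_n = max = 2222 kN [governs: (ii)]; R_n/Ω = 1111 kN.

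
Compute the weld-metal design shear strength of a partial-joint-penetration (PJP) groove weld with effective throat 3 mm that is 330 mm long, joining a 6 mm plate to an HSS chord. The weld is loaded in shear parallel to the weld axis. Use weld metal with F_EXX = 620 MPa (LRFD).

φR_n ≈ 276 kN

Effective throat (given) t_e = 3 mm.
A_we = 3 × 330 = 990 mm².
F_nw = 0.6 F_EXX = 372 MPa.
φR_n = 0.75 × 372 × 990 × 10⁻³ = 276.2 kN.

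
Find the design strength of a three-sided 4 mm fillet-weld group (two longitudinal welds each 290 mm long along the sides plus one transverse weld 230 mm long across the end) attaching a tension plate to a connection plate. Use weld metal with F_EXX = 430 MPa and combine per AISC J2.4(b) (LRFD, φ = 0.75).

t_e = 0.707 × 4 = 2.828 mm.
R_nwl = 0.6 × 430 × 2.828 × 580 × 10⁻³ = 423.2 kN (longitudinal, 2 welds).
R_nwt = 0.6 × 430 × 2.828 × 230 × 10⁻³ = 167.8 kN (transverse, base value).
(i) R_nwl + R_nwt = 591 kN; (ii) 0.85 R_nwl + 1.5 R_nwt = 611.4 kN.
R_n = max = 611.4 kN [governs: (ii)]; φR_n = 458.6 kN.

φR_n ≈ 459 kN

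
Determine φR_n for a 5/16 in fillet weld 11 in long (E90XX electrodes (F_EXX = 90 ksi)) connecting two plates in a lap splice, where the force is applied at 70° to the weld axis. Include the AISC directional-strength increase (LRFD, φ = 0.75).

t_e = 0.707 × 0.3125 = 0.2209 in; A_we = 0.2209 × 11 = 2.43 in².
Directional factor: 1.0 + 0.5 sin^1.5(70°) = 1.455.
F_nw = 0.6 × 90 × 1.455 = 78.59 ksi.
φR_n = 0.75 × 78.59 × 2.43 = 143.3 kip.

φR_n ≈ 143 kip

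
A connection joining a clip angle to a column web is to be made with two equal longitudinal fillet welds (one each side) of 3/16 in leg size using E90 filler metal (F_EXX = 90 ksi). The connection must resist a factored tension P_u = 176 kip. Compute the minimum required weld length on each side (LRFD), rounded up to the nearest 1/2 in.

L = 16.5 in on each side

Throat t_e = 0.707 × 0.1875 = 0.1326 in.
φr_n = 0.75 × 0.6 × 90 × 0.1326 = 5.369 kip/in.
L_req = P_u / φr_n = 176 / 5.369 = 32.78 in total.
Per side: 32.78 / 2 = 16.39 in.
Round up → use L = 16.5 in on each side.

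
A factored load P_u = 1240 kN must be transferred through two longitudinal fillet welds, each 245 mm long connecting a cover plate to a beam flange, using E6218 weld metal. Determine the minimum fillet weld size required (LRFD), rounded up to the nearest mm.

E62XX → F_EXX = 620 MPa.
Total weld length L = 490 mm.
Required throat t_e = P_u / (φ × 0.6 F_EXX × L) = 1240 / (0.75 × 0.6 × 620 × 490 × 10⁻³) = 9.07 mm.
Required leg w = t_e / 0.707 = 12.83 mm → use 13 mm.

w = 13 mm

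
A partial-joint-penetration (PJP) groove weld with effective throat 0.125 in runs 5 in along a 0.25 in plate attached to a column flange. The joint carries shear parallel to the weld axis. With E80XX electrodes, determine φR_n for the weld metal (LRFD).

E80XX → F_EXX = 80 ksi.
Effective throat (given) t_e = 0.125 in.
A_we = 0.125 × 5 = 0.625 in².
F_nw = 0.6 F_EXX = 48 ksi.
φR_n = 0.75 × 48 × 0.625 = 22.5 kip.

φR_n ≈ 22.5 kip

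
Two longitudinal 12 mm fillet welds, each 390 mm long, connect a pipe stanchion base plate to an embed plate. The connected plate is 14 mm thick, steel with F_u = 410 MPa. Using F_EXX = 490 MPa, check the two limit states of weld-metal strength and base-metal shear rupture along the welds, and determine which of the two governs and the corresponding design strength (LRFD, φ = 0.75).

t_e = 0.707 × 12 = 8.484 mm; L = 780 mm.
Weld metal: φR_n = 0.75 × 0.6 × 490 × 8.484 × 780 × 10⁻³ = 1459 kN.
Base metal (shear rupture): φR_n = 0.75 × 0.6 × 410 × 14 × 780 × 10⁻³ = 2015 kN.
Governing: weld metal.

φR_n ≈ 1460 kN (weld metal governs)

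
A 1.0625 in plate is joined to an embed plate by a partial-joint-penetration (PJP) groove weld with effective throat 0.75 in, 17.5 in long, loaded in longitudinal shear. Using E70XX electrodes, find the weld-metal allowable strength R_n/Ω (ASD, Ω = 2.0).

E70XX → F_EXX = 70 ksi.
Effective throat (given) t_e = 0.75 in.
A_we = 0.75 × 17.5 = 13.12 in².
F_nw = 0.6 F_EXX = 42 ksi.
R_n/Ω = (42 × 13.12) / 2.0 = 275.6 kips.

R_n/Ω ≈ 276 kips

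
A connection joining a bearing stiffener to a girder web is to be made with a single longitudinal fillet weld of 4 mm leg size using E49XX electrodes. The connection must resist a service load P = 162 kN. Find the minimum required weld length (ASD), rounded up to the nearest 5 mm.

E49XX → F_EXX = 490 MPa.
Throat t_e = 0.707 × 4 = 2.828 mm.
r_n/Ω = (0.6 × 490 × 2.828) / 2.0 = 415.7 N/mm = 0.4157 kN/mm.
L_req = P / (r_n/Ω) = 162 / 0.4157 = 389.7 mm total.
Round up → use L = 390 mm.

L = 390 mm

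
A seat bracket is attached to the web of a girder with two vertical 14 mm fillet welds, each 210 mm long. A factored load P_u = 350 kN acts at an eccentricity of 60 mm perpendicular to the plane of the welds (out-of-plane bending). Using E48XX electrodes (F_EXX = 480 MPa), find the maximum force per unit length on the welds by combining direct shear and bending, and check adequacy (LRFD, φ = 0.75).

L_w = 2 × 210 = 420 mm; section modulus (unit throat) S = 2 × L²/6 = 14700 mm².
Direct shear f_v = P/L_w = 350×10³/420 = 833.3 N/mm.
Moment M = P × e = 350×10³ × 60 = 21000000 N·mm; bending f_b = M/S = 1429 N/mm.
f_max = √(f_v² + f_b²) = √(833.3² + 1429²) = 1654 N/mm.
φr_n = 0.75 × 0.6 × 480 × (0.707 × 14) = 2138 N/mm → adequate.

f_max ≈ 1650 N/mm; adequate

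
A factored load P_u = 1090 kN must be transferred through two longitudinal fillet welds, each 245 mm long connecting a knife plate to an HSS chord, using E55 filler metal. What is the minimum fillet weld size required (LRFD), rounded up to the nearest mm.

E55XX → F_EXX = 550 MPa.
Total weld length L = 490 mm.
Required throat t_e = P_u / (φ × 0.6 F_EXX × L) = 1090 / (0.75 × 0.6 × 550 × 490 × 10⁻³) = 8.988 mm.
Required leg w = t_e / 0.707 = 12.71 mm → use 13 mm.

w = 13 mm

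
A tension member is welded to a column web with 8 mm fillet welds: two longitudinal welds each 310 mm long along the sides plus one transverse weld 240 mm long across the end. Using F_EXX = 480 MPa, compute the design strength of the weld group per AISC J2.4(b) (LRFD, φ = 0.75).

φR_n ≈ 1080 kN

t_e = 0.707 × 8 = 5.656 mm.
R_nwl = 0.6 × 480 × 5.656 × 620 × 10⁻³ = 1010 kN (longitudinal, 2 welds).
R_nwt = 0.6 × 480 × 5.656 × 240 × 10⁻³ = 390.9 kN (transverse, base value).
(i) R_nwl + R_nwt = 1401 kN; (ii) 0.85 R_nwl + 1.5 R_nwt = 1445 kN.
R_n = max = 1445 kN [governs: (ii)]; φR_n = 1084 kN.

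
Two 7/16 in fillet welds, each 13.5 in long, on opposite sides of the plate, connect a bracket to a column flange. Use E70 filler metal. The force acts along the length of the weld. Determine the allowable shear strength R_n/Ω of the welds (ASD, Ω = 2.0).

R_n/Ω ≈ 175 kips

E70XX → F_EXX = 70 ksi.
Effective throat t_e = 0.707 × 0.4375 = 0.3093 in.
Total length L = 27 in; A_we = 0.3093 × 27 = 8.351 in².
F_nw = 0.6 F_EXX = 0.6 × 70 = 42 ksi.
R_n = 42 × 8.351 = 350.8 kips; R_n/Ω = 350.8/2.0 = 175.4 kips.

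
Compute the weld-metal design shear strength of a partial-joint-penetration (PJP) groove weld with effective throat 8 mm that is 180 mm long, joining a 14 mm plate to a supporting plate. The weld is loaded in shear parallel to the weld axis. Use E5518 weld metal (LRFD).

E55XX → F_EXX = 550 MPa.
Effective throat (given) t_e = 8 mm.
A_we = 8 × 180 = 1440 mm².
F_nw = 0.6 F_EXX = 330 MPa.
φR_n = 0.75 × 330 × 1440 × 10⁻³ = 356.4 kN.

φR_n ≈ 356 kN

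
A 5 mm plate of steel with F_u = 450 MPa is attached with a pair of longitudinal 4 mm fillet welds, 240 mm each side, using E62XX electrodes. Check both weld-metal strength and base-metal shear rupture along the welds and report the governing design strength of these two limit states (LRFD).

E62XX → F_EXX = 620 MPa.
t_e = 0.707 × 4 = 2.828 mm; L = 480 mm.
Weld metal: φR_n = 0.75 × 0.6 × 620 × 2.828 × 480 × 10⁻³ = 378.7 kN.
Base metal (shear rupture): φR_n = 0.75 × 0.6 × 450 × 5 × 480 × 10⁻³ = 486 kN.
Governing: weld metal.

φR_n ≈ 379 kN (weld metal governs)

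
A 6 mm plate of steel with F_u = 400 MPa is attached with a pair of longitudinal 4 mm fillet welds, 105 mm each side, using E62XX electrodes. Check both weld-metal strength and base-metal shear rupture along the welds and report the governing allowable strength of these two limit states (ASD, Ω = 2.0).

R_n/Ω ≈ 110 kN (weld metal governs)

E62XX → F_EXX = 620 MPa.
t_e = 0.707 × 4 = 2.828 mm; L = 210 mm.
Weld metal: R_n/Ω = (1/2.0) × 0.6 × 620 × 2.828 × 210 × 10⁻³ = 110.5 kN.
Base metal (shear rupture): R_n/Ω = (1/2.0) × 0.6 × 400 × 6 × 210 × 10⁻³ = 151.2 kN.
Governing: weld metal.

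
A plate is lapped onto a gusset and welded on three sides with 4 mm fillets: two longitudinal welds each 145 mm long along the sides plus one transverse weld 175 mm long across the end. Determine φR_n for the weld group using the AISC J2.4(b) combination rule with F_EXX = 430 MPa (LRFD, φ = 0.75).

t_e = 0.707 × 4 = 2.828 mm.
R_nwl = 0.6 × 430 × 2.828 × 290 × 10⁻³ = 211.6 kN (longitudinal, 2 welds).
R_nwt = 0.6 × 430 × 2.828 × 175 × 10⁻³ = 127.7 kN (transverse, base value).
(i) R_nwl + R_nwt = 339.3 kN; (ii) 0.85 R_nwl + 1.5 R_nwt = 371.4 kN.
R_n = max = 371.4 kN [governs: (ii)]; φR_n = 278.5 kN.

φR_n ≈ 279 kN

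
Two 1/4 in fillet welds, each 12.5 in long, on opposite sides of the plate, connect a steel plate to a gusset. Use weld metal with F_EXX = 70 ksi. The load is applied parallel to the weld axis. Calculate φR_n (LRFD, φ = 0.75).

Effective throat t_e = 0.707 × 0.25 = 0.1767 in.
Total length L = 25 in; A_we = 0.1767 × 25 = 4.419 in².
F_nw = 0.6 F_EXX = 0.6 × 70 = 42 ksi.
φR_n = 0.75 × 42 × 4.419 = 139.2 kip.

φR_n ≈ 139 kip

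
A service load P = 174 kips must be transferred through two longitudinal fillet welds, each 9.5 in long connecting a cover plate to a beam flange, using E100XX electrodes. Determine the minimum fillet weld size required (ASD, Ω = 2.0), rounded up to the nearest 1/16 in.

w = 7/16 in

E100XX → F_EXX = 100 ksi.
Total weld length L = 19 in.
Required throat t_e = P × Ω / (0.6 F_EXX × L) = 174 × 2.0 / (0.6 × 100 × 19) = 0.3053 in.
Required leg w = t_e / 0.707 = 0.4318 in → use 7/16 in.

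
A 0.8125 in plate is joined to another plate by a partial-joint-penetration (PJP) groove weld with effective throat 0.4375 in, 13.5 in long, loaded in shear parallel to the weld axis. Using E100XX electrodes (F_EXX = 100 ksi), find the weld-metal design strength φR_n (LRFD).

φR_n ≈ 266 kip

Effective throat (given) t_e = 0.4375 in.
A_we = 0.4375 × 13.5 = 5.906 in².
F_nw = 0.6 F_EXX = 60 ksi.
φR_n = 0.75 × 60 × 5.906 = 265.8 kip.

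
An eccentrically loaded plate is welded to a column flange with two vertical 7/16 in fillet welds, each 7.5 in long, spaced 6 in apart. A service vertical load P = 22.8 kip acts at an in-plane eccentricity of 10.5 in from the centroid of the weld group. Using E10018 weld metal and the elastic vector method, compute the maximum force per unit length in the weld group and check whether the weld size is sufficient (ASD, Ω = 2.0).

f_max ≈ 6.66 kip/in; adequate

E100XX → F_EXX = 100 ksi.
Total weld length L_w = 15 in. Treat welds as unit-width lines.
Polar moment about centroid: J = 2[d³/12 + d(b/2)²] = 2[7.5³/12 + 7.5×3²] = 205.3 in³.
Direct shear f_v = P/L_w = 22.8 / 15 = 1.52 kip/in (vertical).
Torsion M = P·e = 22.8 × 10.5 = 239.4 kip·in.
Critical point at (x, y) = (3, 3.75) from centroid. f_tx = M·y/J = 4.373 kip/in; f_ty = M·x/J = 3.498 kip/in.
Resultant f_max = √[f_tx² + (f_v + f_ty)²] = √[4.373² + (1.52 + 3.498)²] = 6.656 kip/in.
Capacity per unit length: r_n/Ω = (1/2.0) × 0.6 × 100 × (0.707 × 0.4375) = 9.279 kip/in.
6.656 ≤ 9.279 → adequate.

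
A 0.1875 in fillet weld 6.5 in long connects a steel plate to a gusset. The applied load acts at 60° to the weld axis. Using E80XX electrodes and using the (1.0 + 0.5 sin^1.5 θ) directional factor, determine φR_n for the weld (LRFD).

φR_n ≈ 43.5 kips

E80XX → F_EXX = 80 ksi.
t_e = 0.707 × 0.1875 = 0.1326 in; A_we = 0.1326 × 6.5 = 0.8617 in².
Directional factor: 1.0 + 0.5 sin^1.5(60°) = 1.403.
F_nw = 0.6 × 80 × 1.403 = 67.34 ksi.
φR_n = 0.75 × 67.34 × 0.8617 = 43.52 kips.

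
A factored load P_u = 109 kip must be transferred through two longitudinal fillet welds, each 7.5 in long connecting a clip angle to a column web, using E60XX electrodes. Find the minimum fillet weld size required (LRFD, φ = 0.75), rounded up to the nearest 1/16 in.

E60XX → F_EXX = 60 ksi.
Total weld length L = 15 in.
Required throat t_e = P_u / (φ × 0.6 F_EXX × L) = 109 / (0.75 × 0.6 × 60 × 15) = 0.2691 in.
Required leg w = t_e / 0.707 = 0.3807 in → use 7/16 in.

w = 7/16 in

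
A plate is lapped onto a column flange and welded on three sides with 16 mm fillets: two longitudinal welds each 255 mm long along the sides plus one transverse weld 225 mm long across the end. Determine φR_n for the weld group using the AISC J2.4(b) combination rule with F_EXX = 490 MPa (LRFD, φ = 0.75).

φR_n ≈ 1920 kN

t_e = 0.707 × 16 = 11.31 mm.
R_nwl = 0.6 × 490 × 11.31 × 510 × 10⁻³ = 1696 kN (longitudinal, 2 welds).
R_nwt = 0.6 × 490 × 11.31 × 225 × 10⁻³ = 748.3 kN (transverse, base value).
(i) R_nwl + R_nwt = 2444 kN; (ii) 0.85 R_nwl + 1.5 R_nwt = 2564 kN.
R_n = max = 2564 kN [governs: (ii)]; φR_n = 1923 kN.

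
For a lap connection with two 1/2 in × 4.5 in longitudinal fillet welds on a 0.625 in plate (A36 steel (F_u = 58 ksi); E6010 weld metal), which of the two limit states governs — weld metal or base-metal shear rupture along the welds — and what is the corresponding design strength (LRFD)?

E60XX → F_EXX = 60 ksi.
t_e = 0.707 × 0.5 = 0.3535 in; L = 9 in.
Weld metal: φR_n = 0.75 × 0.6 × 60 × 0.3535 × 9 = 85.9 kips.
Base metal (shear rupture): φR_n = 0.75 × 0.6 × 58 × 0.625 × 9 = 146.8 kips.
Governing: weld metal.

φR_n ≈ 85.9 kips (weld metal governs)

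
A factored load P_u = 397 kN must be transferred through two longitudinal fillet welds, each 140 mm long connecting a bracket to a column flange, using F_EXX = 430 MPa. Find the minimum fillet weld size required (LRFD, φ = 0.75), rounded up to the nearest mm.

Total weld length L = 280 mm.
Required throat t_e = P_u / (φ × 0.6 F_EXX × L) = 397 / (0.75 × 0.6 × 430 × 280 × 10⁻³) = 7.327 mm.
Required leg w = t_e / 0.707 = 10.36 mm → use 11 mm.

w = 11 mm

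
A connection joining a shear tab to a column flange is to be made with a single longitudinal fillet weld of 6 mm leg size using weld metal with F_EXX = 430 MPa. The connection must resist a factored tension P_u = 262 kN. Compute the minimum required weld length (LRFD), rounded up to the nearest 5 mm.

L = 320 mm

Throat t_e = 0.707 × 6 = 4.242 mm.
φr_n = 0.75 × 0.6 × 430 × 4.242 × 10⁻³ = 0.8208 kN/mm.
L_req = P_u / φr_n = 262 / 0.8208 = 319.2 mm total.
Round up → use L = 320 mm.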